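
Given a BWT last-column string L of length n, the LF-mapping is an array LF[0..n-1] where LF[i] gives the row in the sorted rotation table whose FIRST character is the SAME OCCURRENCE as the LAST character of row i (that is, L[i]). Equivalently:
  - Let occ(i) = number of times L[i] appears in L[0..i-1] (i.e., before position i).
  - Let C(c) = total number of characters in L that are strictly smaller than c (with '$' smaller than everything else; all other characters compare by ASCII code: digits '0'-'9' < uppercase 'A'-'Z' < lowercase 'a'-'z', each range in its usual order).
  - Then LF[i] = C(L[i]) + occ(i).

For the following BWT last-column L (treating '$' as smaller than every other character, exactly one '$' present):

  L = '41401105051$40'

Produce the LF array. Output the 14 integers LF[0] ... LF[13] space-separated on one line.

Answer: 9 5 10 1 6 7 2 12 3 13 8 0 11 4

Derivation:
Char counts: '$':1, '0':4, '1':4, '4':3, '5':2
C (first-col start): C('$')=0, C('0')=1, C('1')=5, C('4')=9, C('5')=12
L[0]='4': occ=0, LF[0]=C('4')+0=9+0=9
L[1]='1': occ=0, LF[1]=C('1')+0=5+0=5
L[2]='4': occ=1, LF[2]=C('4')+1=9+1=10
L[3]='0': occ=0, LF[3]=C('0')+0=1+0=1
L[4]='1': occ=1, LF[4]=C('1')+1=5+1=6
L[5]='1': occ=2, LF[5]=C('1')+2=5+2=7
L[6]='0': occ=1, LF[6]=C('0')+1=1+1=2
L[7]='5': occ=0, LF[7]=C('5')+0=12+0=12
L[8]='0': occ=2, LF[8]=C('0')+2=1+2=3
L[9]='5': occ=1, LF[9]=C('5')+1=12+1=13
L[10]='1': occ=3, LF[10]=C('1')+3=5+3=8
L[11]='$': occ=0, LF[11]=C('$')+0=0+0=0
L[12]='4': occ=2, LF[12]=C('4')+2=9+2=11
L[13]='0': occ=3, LF[13]=C('0')+3=1+3=4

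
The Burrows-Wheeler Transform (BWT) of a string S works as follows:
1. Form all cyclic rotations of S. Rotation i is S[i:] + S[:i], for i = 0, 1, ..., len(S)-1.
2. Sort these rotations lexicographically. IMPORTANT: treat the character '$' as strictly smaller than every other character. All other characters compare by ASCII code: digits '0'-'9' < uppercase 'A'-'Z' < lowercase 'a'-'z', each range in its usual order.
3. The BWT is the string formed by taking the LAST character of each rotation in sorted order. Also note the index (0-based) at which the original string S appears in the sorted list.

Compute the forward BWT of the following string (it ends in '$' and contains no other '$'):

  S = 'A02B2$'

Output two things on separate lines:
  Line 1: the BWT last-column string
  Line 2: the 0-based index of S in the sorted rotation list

Answer: 2AB0$2
4

Derivation:
All 6 rotations (rotation i = S[i:]+S[:i]):
  rot[0] = A02B2$
  rot[1] = 02B2$A
  rot[2] = 2B2$A0
  rot[3] = B2$A02
  rot[4] = 2$A02B
  rot[5] = $A02B2
Sorted (with $ < everything):
  sorted[0] = $A02B2  (last char: '2')
  sorted[1] = 02B2$A  (last char: 'A')
  sorted[2] = 2$A02B  (last char: 'B')
  sorted[3] = 2B2$A0  (last char: '0')
  sorted[4] = A02B2$  (last char: '$')
  sorted[5] = B2$A02  (last char: '2')
Last column: 2AB0$2
Original string S is at sorted index 4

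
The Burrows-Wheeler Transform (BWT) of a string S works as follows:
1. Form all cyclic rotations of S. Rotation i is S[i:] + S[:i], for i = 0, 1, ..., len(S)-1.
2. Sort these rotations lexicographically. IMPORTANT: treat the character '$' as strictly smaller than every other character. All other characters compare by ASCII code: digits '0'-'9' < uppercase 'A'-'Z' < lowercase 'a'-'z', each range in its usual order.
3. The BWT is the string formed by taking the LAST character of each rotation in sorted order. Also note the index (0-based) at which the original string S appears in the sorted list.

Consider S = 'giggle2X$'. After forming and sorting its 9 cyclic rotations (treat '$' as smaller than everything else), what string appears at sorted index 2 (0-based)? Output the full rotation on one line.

All 9 rotations (rotation i = S[i:]+S[:i]):
  rot[0] = giggle2X$
  rot[1] = iggle2X$g
  rot[2] = ggle2X$gi
  rot[3] = gle2X$gig
  rot[4] = le2X$gigg
  rot[5] = e2X$giggl
  rot[6] = 2X$giggle
  rot[7] = X$giggle2
  rot[8] = $giggle2X
Sorted (with $ < everything):
  sorted[0] = $giggle2X
  sorted[1] = 2X$giggle
  sorted[2] = X$giggle2
  sorted[3] = e2X$giggl
  sorted[4] = ggle2X$gi
  sorted[5] = giggle2X$
  sorted[6] = gle2X$gig
  sorted[7] = iggle2X$g
  sorted[8] = le2X$gigg
sorted[2] = X$giggle2

Answer: X$giggle2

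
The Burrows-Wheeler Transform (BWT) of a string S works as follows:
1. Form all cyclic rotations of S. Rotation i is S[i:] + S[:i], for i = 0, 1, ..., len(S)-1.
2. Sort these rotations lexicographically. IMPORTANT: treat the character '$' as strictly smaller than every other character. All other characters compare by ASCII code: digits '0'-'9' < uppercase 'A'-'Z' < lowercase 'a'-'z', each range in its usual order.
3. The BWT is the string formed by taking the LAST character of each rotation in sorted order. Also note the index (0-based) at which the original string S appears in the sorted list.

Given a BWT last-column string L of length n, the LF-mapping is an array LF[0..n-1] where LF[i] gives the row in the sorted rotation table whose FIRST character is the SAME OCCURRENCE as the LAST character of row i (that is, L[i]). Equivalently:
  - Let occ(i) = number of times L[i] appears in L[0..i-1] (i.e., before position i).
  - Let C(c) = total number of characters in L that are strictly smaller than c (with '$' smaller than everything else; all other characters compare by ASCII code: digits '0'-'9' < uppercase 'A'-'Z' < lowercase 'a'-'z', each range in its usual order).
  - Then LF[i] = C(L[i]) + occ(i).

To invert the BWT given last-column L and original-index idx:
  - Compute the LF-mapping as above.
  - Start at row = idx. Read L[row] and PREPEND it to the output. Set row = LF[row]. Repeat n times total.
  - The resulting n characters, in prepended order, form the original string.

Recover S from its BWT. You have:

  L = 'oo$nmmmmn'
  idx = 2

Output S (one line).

Answer: mnmnommo$

Derivation:
LF mapping: 7 8 0 5 1 2 3 4 6
Walk LF starting at row 2, prepending L[row]:
  step 1: row=2, L[2]='$', prepend. Next row=LF[2]=0
  step 2: row=0, L[0]='o', prepend. Next row=LF[0]=7
  step 3: row=7, L[7]='m', prepend. Next row=LF[7]=4
  step 4: row=4, L[4]='m', prepend. Next row=LF[4]=1
  step 5: row=1, L[1]='o', prepend. Next row=LF[1]=8
  step 6: row=8, L[8]='n', prepend. Next row=LF[8]=6
  step 7: row=6, L[6]='m', prepend. Next row=LF[6]=3
  step 8: row=3, L[3]='n', prepend. Next row=LF[3]=5
  step 9: row=5, L[5]='m', prepend. Next row=LF[5]=2
Reversed output: mnmnommo$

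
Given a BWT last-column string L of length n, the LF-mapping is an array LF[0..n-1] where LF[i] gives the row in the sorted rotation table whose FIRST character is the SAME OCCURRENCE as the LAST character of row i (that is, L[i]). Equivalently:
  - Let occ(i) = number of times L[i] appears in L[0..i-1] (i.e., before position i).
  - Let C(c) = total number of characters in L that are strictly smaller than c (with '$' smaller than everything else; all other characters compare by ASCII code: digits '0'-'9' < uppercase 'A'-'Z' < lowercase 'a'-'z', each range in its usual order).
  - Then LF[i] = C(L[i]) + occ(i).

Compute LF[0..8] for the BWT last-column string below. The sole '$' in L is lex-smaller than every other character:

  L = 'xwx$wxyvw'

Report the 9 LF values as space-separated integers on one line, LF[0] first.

Char counts: '$':1, 'v':1, 'w':3, 'x':3, 'y':1
C (first-col start): C('$')=0, C('v')=1, C('w')=2, C('x')=5, C('y')=8
L[0]='x': occ=0, LF[0]=C('x')+0=5+0=5
L[1]='w': occ=0, LF[1]=C('w')+0=2+0=2
L[2]='x': occ=1, LF[2]=C('x')+1=5+1=6
L[3]='$': occ=0, LF[3]=C('$')+0=0+0=0
L[4]='w': occ=1, LF[4]=C('w')+1=2+1=3
L[5]='x': occ=2, LF[5]=C('x')+2=5+2=7
L[6]='y': occ=0, LF[6]=C('y')+0=8+0=8
L[7]='v': occ=0, LF[7]=C('v')+0=1+0=1
L[8]='w': occ=2, LF[8]=C('w')+2=2+2=4

Answer: 5 2 6 0 3 7 8 1 4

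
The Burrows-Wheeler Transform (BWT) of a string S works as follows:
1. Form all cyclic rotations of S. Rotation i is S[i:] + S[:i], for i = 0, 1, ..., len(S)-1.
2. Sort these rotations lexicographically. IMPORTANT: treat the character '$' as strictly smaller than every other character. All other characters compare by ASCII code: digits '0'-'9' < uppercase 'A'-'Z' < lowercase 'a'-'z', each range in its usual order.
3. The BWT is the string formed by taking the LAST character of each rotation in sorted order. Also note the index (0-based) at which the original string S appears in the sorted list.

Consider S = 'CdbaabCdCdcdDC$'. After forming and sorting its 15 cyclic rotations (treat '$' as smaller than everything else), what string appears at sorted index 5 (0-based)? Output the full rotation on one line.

Answer: DC$CdbaabCdCdcd

Derivation:
All 15 rotations (rotation i = S[i:]+S[:i]):
  rot[0] = CdbaabCdCdcdDC$
  rot[1] = dbaabCdCdcdDC$C
  rot[2] = baabCdCdcdDC$Cd
  rot[3] = aabCdCdcdDC$Cdb
  rot[4] = abCdCdcdDC$Cdba
  rot[5] = bCdCdcdDC$Cdbaa
  rot[6] = CdCdcdDC$Cdbaab
  rot[7] = dCdcdDC$CdbaabC
  rot[8] = CdcdDC$CdbaabCd
  rot[9] = dcdDC$CdbaabCdC
  rot[10] = cdDC$CdbaabCdCd
  rot[11] = dDC$CdbaabCdCdc
  rot[12] = DC$CdbaabCdCdcd
  rot[13] = C$CdbaabCdCdcdD
  rot[14] = $CdbaabCdCdcdDC
Sorted (with $ < everything):
  sorted[0] = $CdbaabCdCdcdDC
  sorted[1] = C$CdbaabCdCdcdD
  sorted[2] = CdCdcdDC$Cdbaab
  sorted[3] = CdbaabCdCdcdDC$
  sorted[4] = CdcdDC$CdbaabCd
  sorted[5] = DC$CdbaabCdCdcd
  sorted[6] = aabCdCdcdDC$Cdb
  sorted[7] = abCdCdcdDC$Cdba
  sorted[8] = bCdCdcdDC$Cdbaa
  sorted[9] = baabCdCdcdDC$Cd
  sorted[10] = cdDC$CdbaabCdCd
  sorted[11] = dCdcdDC$CdbaabC
  sorted[12] = dDC$CdbaabCdCdc
  sorted[13] = dbaabCdCdcdDC$C
  sorted[14] = dcdDC$CdbaabCdC
sorted[5] = DC$CdbaabCdCdcd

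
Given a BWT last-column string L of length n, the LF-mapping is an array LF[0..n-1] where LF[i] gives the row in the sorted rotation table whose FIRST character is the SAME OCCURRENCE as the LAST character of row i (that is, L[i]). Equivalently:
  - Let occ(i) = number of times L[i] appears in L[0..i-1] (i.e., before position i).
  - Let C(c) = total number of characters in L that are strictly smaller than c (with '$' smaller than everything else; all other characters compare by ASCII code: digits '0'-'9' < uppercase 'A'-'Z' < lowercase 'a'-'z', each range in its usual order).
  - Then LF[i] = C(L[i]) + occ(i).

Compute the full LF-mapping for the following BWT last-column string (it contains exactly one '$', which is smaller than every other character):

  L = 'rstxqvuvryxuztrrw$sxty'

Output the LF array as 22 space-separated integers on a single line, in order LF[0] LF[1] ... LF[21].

Answer: 2 6 8 16 1 13 11 14 3 19 17 12 21 9 4 5 15 0 7 18 10 20

Derivation:
Char counts: '$':1, 'q':1, 'r':4, 's':2, 't':3, 'u':2, 'v':2, 'w':1, 'x':3, 'y':2, 'z':1
C (first-col start): C('$')=0, C('q')=1, C('r')=2, C('s')=6, C('t')=8, C('u')=11, C('v')=13, C('w')=15, C('x')=16, C('y')=19, C('z')=21
L[0]='r': occ=0, LF[0]=C('r')+0=2+0=2
L[1]='s': occ=0, LF[1]=C('s')+0=6+0=6
L[2]='t': occ=0, LF[2]=C('t')+0=8+0=8
L[3]='x': occ=0, LF[3]=C('x')+0=16+0=16
L[4]='q': occ=0, LF[4]=C('q')+0=1+0=1
L[5]='v': occ=0, LF[5]=C('v')+0=13+0=13
L[6]='u': occ=0, LF[6]=C('u')+0=11+0=11
L[7]='v': occ=1, LF[7]=C('v')+1=13+1=14
L[8]='r': occ=1, LF[8]=C('r')+1=2+1=3
L[9]='y': occ=0, LF[9]=C('y')+0=19+0=19
L[10]='x': occ=1, LF[10]=C('x')+1=16+1=17
L[11]='u': occ=1, LF[11]=C('u')+1=11+1=12
L[12]='z': occ=0, LF[12]=C('z')+0=21+0=21
L[13]='t': occ=1, LF[13]=C('t')+1=8+1=9
L[14]='r': occ=2, LF[14]=C('r')+2=2+2=4
L[15]='r': occ=3, LF[15]=C('r')+3=2+3=5
L[16]='w': occ=0, LF[16]=C('w')+0=15+0=15
L[17]='$': occ=0, LF[17]=C('$')+0=0+0=0
L[18]='s': occ=1, LF[18]=C('s')+1=6+1=7
L[19]='x': occ=2, LF[19]=C('x')+2=16+2=18
L[20]='t': occ=2, LF[20]=C('t')+2=8+2=10
L[21]='y': occ=1, LF[21]=C('y')+1=19+1=20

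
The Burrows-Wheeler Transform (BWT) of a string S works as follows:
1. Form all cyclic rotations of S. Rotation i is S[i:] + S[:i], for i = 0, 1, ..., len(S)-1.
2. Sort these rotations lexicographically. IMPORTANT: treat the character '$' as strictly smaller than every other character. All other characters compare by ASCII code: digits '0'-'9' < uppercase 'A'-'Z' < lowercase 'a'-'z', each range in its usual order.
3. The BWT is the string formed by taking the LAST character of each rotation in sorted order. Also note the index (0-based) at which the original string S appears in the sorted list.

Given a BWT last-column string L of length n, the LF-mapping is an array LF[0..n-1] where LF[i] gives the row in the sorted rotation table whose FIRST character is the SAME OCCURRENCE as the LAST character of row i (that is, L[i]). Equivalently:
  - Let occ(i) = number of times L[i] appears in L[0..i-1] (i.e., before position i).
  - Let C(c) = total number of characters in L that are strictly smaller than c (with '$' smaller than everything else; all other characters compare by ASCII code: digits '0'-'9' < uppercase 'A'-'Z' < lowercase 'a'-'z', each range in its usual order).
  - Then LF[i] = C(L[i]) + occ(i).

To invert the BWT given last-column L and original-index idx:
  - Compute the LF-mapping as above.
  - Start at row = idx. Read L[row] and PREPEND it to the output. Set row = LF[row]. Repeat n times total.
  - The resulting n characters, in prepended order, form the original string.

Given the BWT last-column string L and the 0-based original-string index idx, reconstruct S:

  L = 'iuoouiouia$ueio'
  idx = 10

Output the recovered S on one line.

LF mapping: 3 11 7 8 12 4 9 13 5 1 0 14 2 6 10
Walk LF starting at row 10, prepending L[row]:
  step 1: row=10, L[10]='$', prepend. Next row=LF[10]=0
  step 2: row=0, L[0]='i', prepend. Next row=LF[0]=3
  step 3: row=3, L[3]='o', prepend. Next row=LF[3]=8
  step 4: row=8, L[8]='i', prepend. Next row=LF[8]=5
  step 5: row=5, L[5]='i', prepend. Next row=LF[5]=4
  step 6: row=4, L[4]='u', prepend. Next row=LF[4]=12
  step 7: row=12, L[12]='e', prepend. Next row=LF[12]=2
  step 8: row=2, L[2]='o', prepend. Next row=LF[2]=7
  step 9: row=7, L[7]='u', prepend. Next row=LF[7]=13
  step 10: row=13, L[13]='i', prepend. Next row=LF[13]=6
  step 11: row=6, L[6]='o', prepend. Next row=LF[6]=9
  step 12: row=9, L[9]='a', prepend. Next row=LF[9]=1
  step 13: row=1, L[1]='u', prepend. Next row=LF[1]=11
  step 14: row=11, L[11]='u', prepend. Next row=LF[11]=14
  step 15: row=14, L[14]='o', prepend. Next row=LF[14]=10
Reversed output: ouuaoiuoeuiioi$

Answer: ouuaoiuoeuiioi$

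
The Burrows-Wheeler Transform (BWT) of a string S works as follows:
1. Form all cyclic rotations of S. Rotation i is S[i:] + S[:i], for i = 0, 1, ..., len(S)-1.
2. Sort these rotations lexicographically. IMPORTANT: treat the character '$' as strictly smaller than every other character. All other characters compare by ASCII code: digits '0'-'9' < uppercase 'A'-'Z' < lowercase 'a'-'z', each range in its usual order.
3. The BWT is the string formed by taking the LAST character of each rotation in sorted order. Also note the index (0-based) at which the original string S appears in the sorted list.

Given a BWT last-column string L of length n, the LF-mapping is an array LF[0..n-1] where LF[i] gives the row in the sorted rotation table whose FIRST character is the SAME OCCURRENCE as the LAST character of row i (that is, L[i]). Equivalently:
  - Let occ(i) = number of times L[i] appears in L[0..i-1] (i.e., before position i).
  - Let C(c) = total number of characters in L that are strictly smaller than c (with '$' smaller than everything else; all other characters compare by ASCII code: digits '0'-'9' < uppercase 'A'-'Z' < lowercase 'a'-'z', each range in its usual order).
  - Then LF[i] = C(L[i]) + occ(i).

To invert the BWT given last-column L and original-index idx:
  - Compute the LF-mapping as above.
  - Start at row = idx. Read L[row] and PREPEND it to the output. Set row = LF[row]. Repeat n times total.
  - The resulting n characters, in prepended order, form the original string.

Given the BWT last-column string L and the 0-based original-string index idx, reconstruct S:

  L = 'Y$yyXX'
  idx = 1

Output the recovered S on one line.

LF mapping: 3 0 4 5 1 2
Walk LF starting at row 1, prepending L[row]:
  step 1: row=1, L[1]='$', prepend. Next row=LF[1]=0
  step 2: row=0, L[0]='Y', prepend. Next row=LF[0]=3
  step 3: row=3, L[3]='y', prepend. Next row=LF[3]=5
  step 4: row=5, L[5]='X', prepend. Next row=LF[5]=2
  step 5: row=2, L[2]='y', prepend. Next row=LF[2]=4
  step 6: row=4, L[4]='X', prepend. Next row=LF[4]=1
Reversed output: XyXyY$

Answer: XyXyY$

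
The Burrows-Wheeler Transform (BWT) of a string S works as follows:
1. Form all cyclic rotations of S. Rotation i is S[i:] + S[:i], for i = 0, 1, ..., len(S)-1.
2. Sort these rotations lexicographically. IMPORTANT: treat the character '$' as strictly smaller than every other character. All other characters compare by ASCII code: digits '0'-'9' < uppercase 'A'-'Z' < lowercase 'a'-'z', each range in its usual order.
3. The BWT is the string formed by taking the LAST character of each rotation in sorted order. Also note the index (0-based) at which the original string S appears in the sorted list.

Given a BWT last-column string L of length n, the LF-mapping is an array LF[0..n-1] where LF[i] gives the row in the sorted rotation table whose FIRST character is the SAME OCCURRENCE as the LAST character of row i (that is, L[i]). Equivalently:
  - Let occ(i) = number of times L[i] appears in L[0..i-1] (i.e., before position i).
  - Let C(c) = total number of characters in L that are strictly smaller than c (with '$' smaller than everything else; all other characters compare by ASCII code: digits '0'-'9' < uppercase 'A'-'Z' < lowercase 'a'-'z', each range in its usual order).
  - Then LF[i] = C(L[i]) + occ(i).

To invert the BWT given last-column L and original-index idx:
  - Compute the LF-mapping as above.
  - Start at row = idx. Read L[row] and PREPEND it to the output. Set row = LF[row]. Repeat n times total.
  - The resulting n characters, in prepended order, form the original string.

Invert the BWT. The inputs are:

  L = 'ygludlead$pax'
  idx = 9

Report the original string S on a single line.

LF mapping: 12 6 7 10 3 8 5 1 4 0 9 2 11
Walk LF starting at row 9, prepending L[row]:
  step 1: row=9, L[9]='$', prepend. Next row=LF[9]=0
  step 2: row=0, L[0]='y', prepend. Next row=LF[0]=12
  step 3: row=12, L[12]='x', prepend. Next row=LF[12]=11
  step 4: row=11, L[11]='a', prepend. Next row=LF[11]=2
  step 5: row=2, L[2]='l', prepend. Next row=LF[2]=7
  step 6: row=7, L[7]='a', prepend. Next row=LF[7]=1
  step 7: row=1, L[1]='g', prepend. Next row=LF[1]=6
  step 8: row=6, L[6]='e', prepend. Next row=LF[6]=5
  step 9: row=5, L[5]='l', prepend. Next row=LF[5]=8
  step 10: row=8, L[8]='d', prepend. Next row=LF[8]=4
  step 11: row=4, L[4]='d', prepend. Next row=LF[4]=3
  step 12: row=3, L[3]='u', prepend. Next row=LF[3]=10
  step 13: row=10, L[10]='p', prepend. Next row=LF[10]=9
Reversed output: puddlegalaxy$

Answer: puddlegalaxy$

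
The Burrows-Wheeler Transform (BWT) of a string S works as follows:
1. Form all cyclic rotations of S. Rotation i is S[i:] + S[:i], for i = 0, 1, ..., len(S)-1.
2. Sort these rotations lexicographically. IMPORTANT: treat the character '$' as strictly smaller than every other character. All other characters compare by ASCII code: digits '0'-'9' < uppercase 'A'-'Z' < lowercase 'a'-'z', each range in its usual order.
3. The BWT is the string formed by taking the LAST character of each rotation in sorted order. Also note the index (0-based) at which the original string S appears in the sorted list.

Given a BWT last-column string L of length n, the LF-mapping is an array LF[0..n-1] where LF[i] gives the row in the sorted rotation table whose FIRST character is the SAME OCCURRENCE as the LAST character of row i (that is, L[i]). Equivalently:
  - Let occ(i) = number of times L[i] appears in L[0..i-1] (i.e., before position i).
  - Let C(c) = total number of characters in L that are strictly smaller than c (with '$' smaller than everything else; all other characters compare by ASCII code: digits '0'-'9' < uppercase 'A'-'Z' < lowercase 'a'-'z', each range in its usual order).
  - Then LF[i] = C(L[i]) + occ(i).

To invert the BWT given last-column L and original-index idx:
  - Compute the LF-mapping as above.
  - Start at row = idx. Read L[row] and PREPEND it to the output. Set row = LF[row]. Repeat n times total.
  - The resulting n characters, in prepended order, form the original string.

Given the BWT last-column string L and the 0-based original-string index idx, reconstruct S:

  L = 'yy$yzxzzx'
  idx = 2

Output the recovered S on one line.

LF mapping: 3 4 0 5 6 1 7 8 2
Walk LF starting at row 2, prepending L[row]:
  step 1: row=2, L[2]='$', prepend. Next row=LF[2]=0
  step 2: row=0, L[0]='y', prepend. Next row=LF[0]=3
  step 3: row=3, L[3]='y', prepend. Next row=LF[3]=5
  step 4: row=5, L[5]='x', prepend. Next row=LF[5]=1
  step 5: row=1, L[1]='y', prepend. Next row=LF[1]=4
  step 6: row=4, L[4]='z', prepend. Next row=LF[4]=6
  step 7: row=6, L[6]='z', prepend. Next row=LF[6]=7
  step 8: row=7, L[7]='z', prepend. Next row=LF[7]=8
  step 9: row=8, L[8]='x', prepend. Next row=LF[8]=2
Reversed output: xzzzyxyy$

Answer: xzzzyxyy$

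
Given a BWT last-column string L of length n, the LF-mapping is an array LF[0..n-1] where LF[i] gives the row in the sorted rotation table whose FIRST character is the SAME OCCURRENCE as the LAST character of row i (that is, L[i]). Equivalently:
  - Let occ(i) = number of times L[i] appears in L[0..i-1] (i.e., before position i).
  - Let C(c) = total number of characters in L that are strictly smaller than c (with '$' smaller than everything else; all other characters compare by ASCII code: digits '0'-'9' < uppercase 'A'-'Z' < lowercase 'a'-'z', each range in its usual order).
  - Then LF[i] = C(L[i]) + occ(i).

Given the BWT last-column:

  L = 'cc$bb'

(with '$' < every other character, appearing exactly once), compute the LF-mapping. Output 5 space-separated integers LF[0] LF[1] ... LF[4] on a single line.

Char counts: '$':1, 'b':2, 'c':2
C (first-col start): C('$')=0, C('b')=1, C('c')=3
L[0]='c': occ=0, LF[0]=C('c')+0=3+0=3
L[1]='c': occ=1, LF[1]=C('c')+1=3+1=4
L[2]='$': occ=0, LF[2]=C('$')+0=0+0=0
L[3]='b': occ=0, LF[3]=C('b')+0=1+0=1
L[4]='b': occ=1, LF[4]=C('b')+1=1+1=2

Answer: 3 4 0 1 2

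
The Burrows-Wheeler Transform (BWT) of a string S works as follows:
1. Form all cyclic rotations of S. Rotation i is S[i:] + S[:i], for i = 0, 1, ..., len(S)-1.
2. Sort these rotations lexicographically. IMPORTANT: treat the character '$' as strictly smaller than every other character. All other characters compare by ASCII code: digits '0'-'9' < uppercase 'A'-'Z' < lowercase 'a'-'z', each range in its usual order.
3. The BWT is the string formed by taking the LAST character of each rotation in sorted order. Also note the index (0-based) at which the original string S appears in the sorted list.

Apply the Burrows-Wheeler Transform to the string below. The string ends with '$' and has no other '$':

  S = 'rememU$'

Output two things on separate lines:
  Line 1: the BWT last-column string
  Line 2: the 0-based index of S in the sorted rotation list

Answer: Ummree$
6

Derivation:
All 7 rotations (rotation i = S[i:]+S[:i]):
  rot[0] = rememU$
  rot[1] = ememU$r
  rot[2] = memU$re
  rot[3] = emU$rem
  rot[4] = mU$reme
  rot[5] = U$remem
  rot[6] = $rememU
Sorted (with $ < everything):
  sorted[0] = $rememU  (last char: 'U')
  sorted[1] = U$remem  (last char: 'm')
  sorted[2] = emU$rem  (last char: 'm')
  sorted[3] = ememU$r  (last char: 'r')
  sorted[4] = mU$reme  (last char: 'e')
  sorted[5] = memU$re  (last char: 'e')
  sorted[6] = rememU$  (last char: '$')
Last column: Ummree$
Original string S is at sorted index 6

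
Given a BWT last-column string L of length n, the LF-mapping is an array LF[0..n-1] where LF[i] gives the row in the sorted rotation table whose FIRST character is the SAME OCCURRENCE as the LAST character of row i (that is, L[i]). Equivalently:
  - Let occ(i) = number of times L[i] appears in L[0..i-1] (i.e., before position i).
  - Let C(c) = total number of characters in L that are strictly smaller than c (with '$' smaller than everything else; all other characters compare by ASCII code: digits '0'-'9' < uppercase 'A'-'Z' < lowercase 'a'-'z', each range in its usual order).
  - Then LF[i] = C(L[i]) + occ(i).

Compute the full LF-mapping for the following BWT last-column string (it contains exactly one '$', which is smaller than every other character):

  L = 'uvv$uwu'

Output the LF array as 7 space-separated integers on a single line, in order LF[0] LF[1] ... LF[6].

Answer: 1 4 5 0 2 6 3

Derivation:
Char counts: '$':1, 'u':3, 'v':2, 'w':1
C (first-col start): C('$')=0, C('u')=1, C('v')=4, C('w')=6
L[0]='u': occ=0, LF[0]=C('u')+0=1+0=1
L[1]='v': occ=0, LF[1]=C('v')+0=4+0=4
L[2]='v': occ=1, LF[2]=C('v')+1=4+1=5
L[3]='$': occ=0, LF[3]=C('$')+0=0+0=0
L[4]='u': occ=1, LF[4]=C('u')+1=1+1=2
L[5]='w': occ=0, LF[5]=C('w')+0=6+0=6
L[6]='u': occ=2, LF[6]=C('u')+2=1+2=3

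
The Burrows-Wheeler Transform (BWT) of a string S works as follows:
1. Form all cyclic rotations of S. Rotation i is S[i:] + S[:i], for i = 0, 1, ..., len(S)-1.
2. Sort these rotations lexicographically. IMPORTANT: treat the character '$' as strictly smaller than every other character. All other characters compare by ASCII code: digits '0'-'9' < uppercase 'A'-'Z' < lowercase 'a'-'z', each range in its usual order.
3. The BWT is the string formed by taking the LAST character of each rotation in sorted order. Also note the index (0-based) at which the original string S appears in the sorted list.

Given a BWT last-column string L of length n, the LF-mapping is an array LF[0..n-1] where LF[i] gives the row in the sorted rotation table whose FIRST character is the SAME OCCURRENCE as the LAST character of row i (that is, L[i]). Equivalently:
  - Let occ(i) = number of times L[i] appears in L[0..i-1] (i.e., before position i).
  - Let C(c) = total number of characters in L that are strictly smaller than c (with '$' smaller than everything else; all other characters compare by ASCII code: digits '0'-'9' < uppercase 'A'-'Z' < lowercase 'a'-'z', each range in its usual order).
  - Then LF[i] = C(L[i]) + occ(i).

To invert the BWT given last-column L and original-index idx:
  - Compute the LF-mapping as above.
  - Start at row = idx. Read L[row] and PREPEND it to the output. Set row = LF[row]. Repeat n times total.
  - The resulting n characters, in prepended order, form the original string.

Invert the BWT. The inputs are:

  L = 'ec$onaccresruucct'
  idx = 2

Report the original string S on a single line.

LF mapping: 7 2 0 10 9 1 3 4 11 8 13 12 15 16 5 6 14
Walk LF starting at row 2, prepending L[row]:
  step 1: row=2, L[2]='$', prepend. Next row=LF[2]=0
  step 2: row=0, L[0]='e', prepend. Next row=LF[0]=7
  step 3: row=7, L[7]='c', prepend. Next row=LF[7]=4
  step 4: row=4, L[4]='n', prepend. Next row=LF[4]=9
  step 5: row=9, L[9]='e', prepend. Next row=LF[9]=8
  step 6: row=8, L[8]='r', prepend. Next row=LF[8]=11
  step 7: row=11, L[11]='r', prepend. Next row=LF[11]=12
  step 8: row=12, L[12]='u', prepend. Next row=LF[12]=15
  step 9: row=15, L[15]='c', prepend. Next row=LF[15]=6
  step 10: row=6, L[6]='c', prepend. Next row=LF[6]=3
  step 11: row=3, L[3]='o', prepend. Next row=LF[3]=10
  step 12: row=10, L[10]='s', prepend. Next row=LF[10]=13
  step 13: row=13, L[13]='u', prepend. Next row=LF[13]=16
  step 14: row=16, L[16]='t', prepend. Next row=LF[16]=14
  step 15: row=14, L[14]='c', prepend. Next row=LF[14]=5
  step 16: row=5, L[5]='a', prepend. Next row=LF[5]=1
  step 17: row=1, L[1]='c', prepend. Next row=LF[1]=2
Reversed output: cactusoccurrence$

Answer: cactusoccurrence$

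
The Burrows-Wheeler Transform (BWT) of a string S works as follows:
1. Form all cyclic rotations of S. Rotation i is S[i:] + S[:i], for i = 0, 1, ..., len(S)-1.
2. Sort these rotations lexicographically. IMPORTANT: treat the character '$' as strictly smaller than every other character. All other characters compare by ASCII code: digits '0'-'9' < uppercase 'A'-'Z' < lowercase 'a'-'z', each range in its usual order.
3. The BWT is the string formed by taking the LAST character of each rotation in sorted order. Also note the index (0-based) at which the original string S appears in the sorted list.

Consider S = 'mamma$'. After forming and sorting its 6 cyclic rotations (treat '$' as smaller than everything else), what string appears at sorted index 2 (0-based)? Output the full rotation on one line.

Answer: amma$m

Derivation:
All 6 rotations (rotation i = S[i:]+S[:i]):
  rot[0] = mamma$
  rot[1] = amma$m
  rot[2] = mma$ma
  rot[3] = ma$mam
  rot[4] = a$mamm
  rot[5] = $mamma
Sorted (with $ < everything):
  sorted[0] = $mamma
  sorted[1] = a$mamm
  sorted[2] = amma$m
  sorted[3] = ma$mam
  sorted[4] = mamma$
  sorted[5] = mma$ma
sorted[2] = amma$m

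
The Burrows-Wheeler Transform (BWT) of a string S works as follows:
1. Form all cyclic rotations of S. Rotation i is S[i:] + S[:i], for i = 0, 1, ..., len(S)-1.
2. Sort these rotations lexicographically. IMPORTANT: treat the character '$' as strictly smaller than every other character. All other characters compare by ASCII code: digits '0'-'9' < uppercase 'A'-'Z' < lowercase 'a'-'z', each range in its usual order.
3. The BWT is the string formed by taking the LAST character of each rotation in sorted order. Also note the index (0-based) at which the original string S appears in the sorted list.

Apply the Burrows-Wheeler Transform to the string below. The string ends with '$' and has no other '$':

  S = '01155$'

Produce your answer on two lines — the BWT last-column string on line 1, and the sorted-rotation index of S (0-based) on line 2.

Answer: 5$0151
1

Derivation:
All 6 rotations (rotation i = S[i:]+S[:i]):
  rot[0] = 01155$
  rot[1] = 1155$0
  rot[2] = 155$01
  rot[3] = 55$011
  rot[4] = 5$0115
  rot[5] = $01155
Sorted (with $ < everything):
  sorted[0] = $01155  (last char: '5')
  sorted[1] = 01155$  (last char: '$')
  sorted[2] = 1155$0  (last char: '0')
  sorted[3] = 155$01  (last char: '1')
  sorted[4] = 5$0115  (last char: '5')
  sorted[5] = 55$011  (last char: '1')
Last column: 5$0151
Original string S is at sorted index 1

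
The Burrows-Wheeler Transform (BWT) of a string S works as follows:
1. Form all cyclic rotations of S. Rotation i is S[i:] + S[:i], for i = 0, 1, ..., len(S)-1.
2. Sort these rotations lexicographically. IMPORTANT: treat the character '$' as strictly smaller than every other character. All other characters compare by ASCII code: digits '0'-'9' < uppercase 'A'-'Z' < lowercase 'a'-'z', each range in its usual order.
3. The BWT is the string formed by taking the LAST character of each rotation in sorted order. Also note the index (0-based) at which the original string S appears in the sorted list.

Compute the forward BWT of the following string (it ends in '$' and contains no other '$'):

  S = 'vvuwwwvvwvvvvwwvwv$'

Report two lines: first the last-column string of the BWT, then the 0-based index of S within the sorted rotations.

Answer: vvwv$wvwvwvvvvwwwvu
4

Derivation:
All 19 rotations (rotation i = S[i:]+S[:i]):
  rot[0] = vvuwwwvvwvvvvwwvwv$
  rot[1] = vuwwwvvwvvvvwwvwv$v
  rot[2] = uwwwvvwvvvvwwvwv$vv
  rot[3] = wwwvvwvvvvwwvwv$vvu
  rot[4] = wwvvwvvvvwwvwv$vvuw
  rot[5] = wvvwvvvvwwvwv$vvuww
  rot[6] = vvwvvvvwwvwv$vvuwww
  rot[7] = vwvvvvwwvwv$vvuwwwv
  rot[8] = wvvvvwwvwv$vvuwwwvv
  rot[9] = vvvvwwvwv$vvuwwwvvw
  rot[10] = vvvwwvwv$vvuwwwvvwv
  rot[11] = vvwwvwv$vvuwwwvvwvv
  rot[12] = vwwvwv$vvuwwwvvwvvv
  rot[13] = wwvwv$vvuwwwvvwvvvv
  rot[14] = wvwv$vvuwwwvvwvvvvw
  rot[15] = vwv$vvuwwwvvwvvvvww
  rot[16] = wv$vvuwwwvvwvvvvwwv
  rot[17] = v$vvuwwwvvwvvvvwwvw
  rot[18] = $vvuwwwvvwvvvvwwvwv
Sorted (with $ < everything):
  sorted[0] = $vvuwwwvvwvvvvwwvwv  (last char: 'v')
  sorted[1] = uwwwvvwvvvvwwvwv$vv  (last char: 'v')
  sorted[2] = v$vvuwwwvvwvvvvwwvw  (last char: 'w')
  sorted[3] = vuwwwvvwvvvvwwvwv$v  (last char: 'v')
  sorted[4] = vvuwwwvvwvvvvwwvwv$  (last char: '$')
  sorted[5] = vvvvwwvwv$vvuwwwvvw  (last char: 'w')
  sorted[6] = vvvwwvwv$vvuwwwvvwv  (last char: 'v')
  sorted[7] = vvwvvvvwwvwv$vvuwww  (last char: 'w')
  sorted[8] = vvwwvwv$vvuwwwvvwvv  (last char: 'v')
  sorted[9] = vwv$vvuwwwvvwvvvvww  (last char: 'w')
  sorted[10] = vwvvvvwwvwv$vvuwwwv  (last char: 'v')
  sorted[11] = vwwvwv$vvuwwwvvwvvv  (last char: 'v')
  sorted[12] = wv$vvuwwwvvwvvvvwwv  (last char: 'v')
  sorted[13] = wvvvvwwvwv$vvuwwwvv  (last char: 'v')
  sorted[14] = wvvwvvvvwwvwv$vvuww  (last char: 'w')
  sorted[15] = wvwv$vvuwwwvvwvvvvw  (last char: 'w')
  sorted[16] = wwvvwvvvvwwvwv$vvuw  (last char: 'w')
  sorted[17] = wwvwv$vvuwwwvvwvvvv  (last char: 'v')
  sorted[18] = wwwvvwvvvvwwvwv$vvu  (last char: 'u')
Last column: vvwv$wvwvwvvvvwwwvu
Original string S is at sorted index 4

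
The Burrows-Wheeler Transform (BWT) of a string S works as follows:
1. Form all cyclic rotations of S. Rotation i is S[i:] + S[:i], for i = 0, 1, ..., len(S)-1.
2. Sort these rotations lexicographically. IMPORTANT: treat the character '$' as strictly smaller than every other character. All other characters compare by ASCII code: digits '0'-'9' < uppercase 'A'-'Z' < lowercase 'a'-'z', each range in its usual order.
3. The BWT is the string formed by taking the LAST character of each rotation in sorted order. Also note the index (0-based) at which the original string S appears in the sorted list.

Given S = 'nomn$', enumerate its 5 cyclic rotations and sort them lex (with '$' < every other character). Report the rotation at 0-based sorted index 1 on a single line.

Answer: mn$no

Derivation:
All 5 rotations (rotation i = S[i:]+S[:i]):
  rot[0] = nomn$
  rot[1] = omn$n
  rot[2] = mn$no
  rot[3] = n$nom
  rot[4] = $nomn
Sorted (with $ < everything):
  sorted[0] = $nomn
  sorted[1] = mn$no
  sorted[2] = n$nom
  sorted[3] = nomn$
  sorted[4] = omn$n
sorted[1] = mn$no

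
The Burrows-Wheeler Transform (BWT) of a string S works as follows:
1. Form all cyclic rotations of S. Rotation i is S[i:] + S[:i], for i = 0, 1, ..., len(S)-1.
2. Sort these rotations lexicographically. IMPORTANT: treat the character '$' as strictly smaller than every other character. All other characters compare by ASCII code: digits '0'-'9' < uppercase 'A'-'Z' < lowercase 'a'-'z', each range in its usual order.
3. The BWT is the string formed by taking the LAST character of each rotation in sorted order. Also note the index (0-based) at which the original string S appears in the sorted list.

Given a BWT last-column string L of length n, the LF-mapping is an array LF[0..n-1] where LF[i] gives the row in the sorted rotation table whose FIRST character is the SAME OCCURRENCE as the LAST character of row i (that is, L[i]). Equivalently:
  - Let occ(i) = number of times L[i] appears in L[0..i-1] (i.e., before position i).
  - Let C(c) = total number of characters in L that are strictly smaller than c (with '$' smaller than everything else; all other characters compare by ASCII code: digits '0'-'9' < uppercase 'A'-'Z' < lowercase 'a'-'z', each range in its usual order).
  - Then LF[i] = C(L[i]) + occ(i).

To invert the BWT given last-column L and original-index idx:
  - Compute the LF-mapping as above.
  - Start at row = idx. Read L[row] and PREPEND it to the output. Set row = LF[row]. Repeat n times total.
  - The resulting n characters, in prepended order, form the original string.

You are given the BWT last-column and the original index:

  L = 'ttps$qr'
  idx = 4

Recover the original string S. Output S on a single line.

Answer: srtpqt$

Derivation:
LF mapping: 5 6 1 4 0 2 3
Walk LF starting at row 4, prepending L[row]:
  step 1: row=4, L[4]='$', prepend. Next row=LF[4]=0
  step 2: row=0, L[0]='t', prepend. Next row=LF[0]=5
  step 3: row=5, L[5]='q', prepend. Next row=LF[5]=2
  step 4: row=2, L[2]='p', prepend. Next row=LF[2]=1
  step 5: row=1, L[1]='t', prepend. Next row=LF[1]=6
  step 6: row=6, L[6]='r', prepend. Next row=LF[6]=3
  step 7: row=3, L[3]='s', prepend. Next row=LF[3]=4
Reversed output: srtpqt$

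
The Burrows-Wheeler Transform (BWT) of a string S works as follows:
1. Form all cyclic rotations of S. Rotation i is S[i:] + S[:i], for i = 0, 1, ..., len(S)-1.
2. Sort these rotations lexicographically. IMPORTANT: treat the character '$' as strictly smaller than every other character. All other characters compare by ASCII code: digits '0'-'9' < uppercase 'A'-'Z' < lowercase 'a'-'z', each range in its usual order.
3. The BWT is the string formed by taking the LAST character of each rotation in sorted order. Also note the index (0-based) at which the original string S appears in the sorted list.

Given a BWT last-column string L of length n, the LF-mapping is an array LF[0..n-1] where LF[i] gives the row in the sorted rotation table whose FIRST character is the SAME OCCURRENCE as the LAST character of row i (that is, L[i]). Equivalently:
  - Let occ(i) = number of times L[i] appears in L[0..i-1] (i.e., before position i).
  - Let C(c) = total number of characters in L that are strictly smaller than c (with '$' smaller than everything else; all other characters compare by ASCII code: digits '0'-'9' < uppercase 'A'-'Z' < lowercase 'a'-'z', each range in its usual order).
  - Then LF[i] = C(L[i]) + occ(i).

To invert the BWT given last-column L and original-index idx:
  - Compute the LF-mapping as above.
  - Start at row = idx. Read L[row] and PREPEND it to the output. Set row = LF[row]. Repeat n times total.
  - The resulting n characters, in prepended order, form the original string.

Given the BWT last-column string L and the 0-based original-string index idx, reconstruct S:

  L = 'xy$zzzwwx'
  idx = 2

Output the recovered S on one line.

LF mapping: 3 5 0 6 7 8 1 2 4
Walk LF starting at row 2, prepending L[row]:
  step 1: row=2, L[2]='$', prepend. Next row=LF[2]=0
  step 2: row=0, L[0]='x', prepend. Next row=LF[0]=3
  step 3: row=3, L[3]='z', prepend. Next row=LF[3]=6
  step 4: row=6, L[6]='w', prepend. Next row=LF[6]=1
  step 5: row=1, L[1]='y', prepend. Next row=LF[1]=5
  step 6: row=5, L[5]='z', prepend. Next row=LF[5]=8
  step 7: row=8, L[8]='x', prepend. Next row=LF[8]=4
  step 8: row=4, L[4]='z', prepend. Next row=LF[4]=7
  step 9: row=7, L[7]='w', prepend. Next row=LF[7]=2
Reversed output: wzxzywzx$

Answer: wzxzywzx$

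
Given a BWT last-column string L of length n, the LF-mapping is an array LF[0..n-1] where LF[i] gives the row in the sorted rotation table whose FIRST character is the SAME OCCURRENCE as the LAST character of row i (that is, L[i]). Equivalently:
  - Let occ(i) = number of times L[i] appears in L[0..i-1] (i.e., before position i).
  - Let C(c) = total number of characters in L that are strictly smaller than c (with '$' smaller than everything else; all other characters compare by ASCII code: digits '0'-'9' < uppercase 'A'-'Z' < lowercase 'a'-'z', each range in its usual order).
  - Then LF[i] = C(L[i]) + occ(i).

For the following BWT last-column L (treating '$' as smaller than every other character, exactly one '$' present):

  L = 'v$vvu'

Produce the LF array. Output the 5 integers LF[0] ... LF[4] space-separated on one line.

Char counts: '$':1, 'u':1, 'v':3
C (first-col start): C('$')=0, C('u')=1, C('v')=2
L[0]='v': occ=0, LF[0]=C('v')+0=2+0=2
L[1]='$': occ=0, LF[1]=C('$')+0=0+0=0
L[2]='v': occ=1, LF[2]=C('v')+1=2+1=3
L[3]='v': occ=2, LF[3]=C('v')+2=2+2=4
L[4]='u': occ=0, LF[4]=C('u')+0=1+0=1

Answer: 2 0 3 4 1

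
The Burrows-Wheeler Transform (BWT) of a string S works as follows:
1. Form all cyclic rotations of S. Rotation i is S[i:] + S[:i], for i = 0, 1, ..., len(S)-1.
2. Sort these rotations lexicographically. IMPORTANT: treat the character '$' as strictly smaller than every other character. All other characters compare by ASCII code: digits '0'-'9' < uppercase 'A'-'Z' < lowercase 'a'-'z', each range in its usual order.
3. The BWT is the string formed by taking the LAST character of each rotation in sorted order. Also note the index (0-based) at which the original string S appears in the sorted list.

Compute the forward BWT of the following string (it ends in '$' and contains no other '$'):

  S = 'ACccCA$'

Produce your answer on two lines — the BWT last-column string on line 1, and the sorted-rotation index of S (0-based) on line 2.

Answer: AC$cAcC
2

Derivation:
All 7 rotations (rotation i = S[i:]+S[:i]):
  rot[0] = ACccCA$
  rot[1] = CccCA$A
  rot[2] = ccCA$AC
  rot[3] = cCA$ACc
  rot[4] = CA$ACcc
  rot[5] = A$ACccC
  rot[6] = $ACccCA
Sorted (with $ < everything):
  sorted[0] = $ACccCA  (last char: 'A')
  sorted[1] = A$ACccC  (last char: 'C')
  sorted[2] = ACccCA$  (last char: '$')
  sorted[3] = CA$ACcc  (last char: 'c')
  sorted[4] = CccCA$A  (last char: 'A')
  sorted[5] = cCA$ACc  (last char: 'c')
  sorted[6] = ccCA$AC  (last char: 'C')
Last column: AC$cAcC
Original string S is at sorted index 2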